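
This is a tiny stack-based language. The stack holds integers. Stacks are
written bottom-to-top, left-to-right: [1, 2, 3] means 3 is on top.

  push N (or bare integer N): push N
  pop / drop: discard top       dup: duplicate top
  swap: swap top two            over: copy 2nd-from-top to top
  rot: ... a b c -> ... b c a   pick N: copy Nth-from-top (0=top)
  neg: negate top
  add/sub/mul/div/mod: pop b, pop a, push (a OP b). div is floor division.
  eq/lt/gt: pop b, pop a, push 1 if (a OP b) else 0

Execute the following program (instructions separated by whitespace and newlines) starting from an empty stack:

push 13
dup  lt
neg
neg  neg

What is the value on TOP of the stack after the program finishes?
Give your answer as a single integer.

After 'push 13': [13]
After 'dup': [13, 13]
After 'lt': [0]
After 'neg': [0]
After 'neg': [0]
After 'neg': [0]

Answer: 0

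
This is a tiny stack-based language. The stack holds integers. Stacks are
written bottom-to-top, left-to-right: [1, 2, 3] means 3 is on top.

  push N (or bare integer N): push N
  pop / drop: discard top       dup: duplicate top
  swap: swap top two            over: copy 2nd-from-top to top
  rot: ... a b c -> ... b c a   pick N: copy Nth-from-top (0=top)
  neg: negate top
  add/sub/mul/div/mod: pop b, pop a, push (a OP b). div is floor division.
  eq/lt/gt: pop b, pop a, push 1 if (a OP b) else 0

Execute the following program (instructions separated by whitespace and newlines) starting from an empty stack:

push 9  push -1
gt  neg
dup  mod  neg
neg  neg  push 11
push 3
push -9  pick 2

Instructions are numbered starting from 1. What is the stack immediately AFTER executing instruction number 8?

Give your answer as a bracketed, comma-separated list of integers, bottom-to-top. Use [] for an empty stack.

Answer: [0]

Derivation:
Step 1 ('push 9'): [9]
Step 2 ('push -1'): [9, -1]
Step 3 ('gt'): [1]
Step 4 ('neg'): [-1]
Step 5 ('dup'): [-1, -1]
Step 6 ('mod'): [0]
Step 7 ('neg'): [0]
Step 8 ('neg'): [0]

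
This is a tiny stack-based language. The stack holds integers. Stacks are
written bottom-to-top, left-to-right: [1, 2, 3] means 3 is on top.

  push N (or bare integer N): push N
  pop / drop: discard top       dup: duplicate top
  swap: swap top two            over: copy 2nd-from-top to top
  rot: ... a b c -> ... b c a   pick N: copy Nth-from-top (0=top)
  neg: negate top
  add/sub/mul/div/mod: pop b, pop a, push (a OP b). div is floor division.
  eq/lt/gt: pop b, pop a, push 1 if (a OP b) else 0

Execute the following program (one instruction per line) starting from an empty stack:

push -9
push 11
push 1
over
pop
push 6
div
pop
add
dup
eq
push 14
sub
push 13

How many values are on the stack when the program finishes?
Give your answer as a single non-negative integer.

After 'push -9': stack = [-9] (depth 1)
After 'push 11': stack = [-9, 11] (depth 2)
After 'push 1': stack = [-9, 11, 1] (depth 3)
After 'over': stack = [-9, 11, 1, 11] (depth 4)
After 'pop': stack = [-9, 11, 1] (depth 3)
After 'push 6': stack = [-9, 11, 1, 6] (depth 4)
After 'div': stack = [-9, 11, 0] (depth 3)
After 'pop': stack = [-9, 11] (depth 2)
After 'add': stack = [2] (depth 1)
After 'dup': stack = [2, 2] (depth 2)
After 'eq': stack = [1] (depth 1)
After 'push 14': stack = [1, 14] (depth 2)
After 'sub': stack = [-13] (depth 1)
After 'push 13': stack = [-13, 13] (depth 2)

Answer: 2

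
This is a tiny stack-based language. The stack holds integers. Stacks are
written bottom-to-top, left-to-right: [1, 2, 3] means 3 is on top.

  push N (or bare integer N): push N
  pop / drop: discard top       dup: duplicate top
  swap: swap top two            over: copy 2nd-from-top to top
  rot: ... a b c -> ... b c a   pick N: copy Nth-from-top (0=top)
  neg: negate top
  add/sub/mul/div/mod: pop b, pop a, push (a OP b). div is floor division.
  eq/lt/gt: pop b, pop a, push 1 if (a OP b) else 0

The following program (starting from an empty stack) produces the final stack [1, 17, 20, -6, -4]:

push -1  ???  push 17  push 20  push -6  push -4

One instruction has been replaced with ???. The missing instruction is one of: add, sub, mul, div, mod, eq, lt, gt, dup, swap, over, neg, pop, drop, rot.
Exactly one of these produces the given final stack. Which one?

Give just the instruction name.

Answer: neg

Derivation:
Stack before ???: [-1]
Stack after ???:  [1]
The instruction that transforms [-1] -> [1] is: neg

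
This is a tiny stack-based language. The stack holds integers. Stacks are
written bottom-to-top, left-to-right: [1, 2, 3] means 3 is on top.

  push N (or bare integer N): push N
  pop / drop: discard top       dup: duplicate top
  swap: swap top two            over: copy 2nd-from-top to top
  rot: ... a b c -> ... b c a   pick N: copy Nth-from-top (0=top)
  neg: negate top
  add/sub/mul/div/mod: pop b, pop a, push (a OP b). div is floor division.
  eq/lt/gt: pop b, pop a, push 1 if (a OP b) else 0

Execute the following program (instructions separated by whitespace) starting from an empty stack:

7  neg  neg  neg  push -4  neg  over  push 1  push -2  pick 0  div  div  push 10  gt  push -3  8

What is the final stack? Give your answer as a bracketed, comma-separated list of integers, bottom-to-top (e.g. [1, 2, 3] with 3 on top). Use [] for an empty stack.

After 'push 7': [7]
After 'neg': [-7]
After 'neg': [7]
After 'neg': [-7]
After 'push -4': [-7, -4]
After 'neg': [-7, 4]
After 'over': [-7, 4, -7]
After 'push 1': [-7, 4, -7, 1]
After 'push -2': [-7, 4, -7, 1, -2]
After 'pick 0': [-7, 4, -7, 1, -2, -2]
After 'div': [-7, 4, -7, 1, 1]
After 'div': [-7, 4, -7, 1]
After 'push 10': [-7, 4, -7, 1, 10]
After 'gt': [-7, 4, -7, 0]
After 'push -3': [-7, 4, -7, 0, -3]
After 'push 8': [-7, 4, -7, 0, -3, 8]

Answer: [-7, 4, -7, 0, -3, 8]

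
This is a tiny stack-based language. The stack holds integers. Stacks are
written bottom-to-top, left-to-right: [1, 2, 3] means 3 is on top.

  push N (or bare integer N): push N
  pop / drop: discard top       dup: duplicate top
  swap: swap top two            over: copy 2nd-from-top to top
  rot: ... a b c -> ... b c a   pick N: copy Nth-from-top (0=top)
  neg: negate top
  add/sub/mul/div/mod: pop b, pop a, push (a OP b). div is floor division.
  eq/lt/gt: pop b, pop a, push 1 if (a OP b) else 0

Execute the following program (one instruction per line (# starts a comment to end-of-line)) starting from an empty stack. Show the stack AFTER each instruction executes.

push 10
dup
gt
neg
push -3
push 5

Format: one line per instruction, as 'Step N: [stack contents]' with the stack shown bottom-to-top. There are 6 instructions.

Step 1: [10]
Step 2: [10, 10]
Step 3: [0]
Step 4: [0]
Step 5: [0, -3]
Step 6: [0, -3, 5]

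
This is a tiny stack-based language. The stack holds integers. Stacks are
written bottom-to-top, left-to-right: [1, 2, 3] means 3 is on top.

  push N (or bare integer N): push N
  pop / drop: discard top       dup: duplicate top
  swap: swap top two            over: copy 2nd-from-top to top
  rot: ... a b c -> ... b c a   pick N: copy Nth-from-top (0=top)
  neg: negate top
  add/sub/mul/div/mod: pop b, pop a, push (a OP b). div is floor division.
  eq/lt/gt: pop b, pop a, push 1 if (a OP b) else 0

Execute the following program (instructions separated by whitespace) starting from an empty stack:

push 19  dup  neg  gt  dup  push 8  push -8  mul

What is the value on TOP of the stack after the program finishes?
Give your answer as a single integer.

Answer: -64

Derivation:
After 'push 19': [19]
After 'dup': [19, 19]
After 'neg': [19, -19]
After 'gt': [1]
After 'dup': [1, 1]
After 'push 8': [1, 1, 8]
After 'push -8': [1, 1, 8, -8]
After 'mul': [1, 1, -64]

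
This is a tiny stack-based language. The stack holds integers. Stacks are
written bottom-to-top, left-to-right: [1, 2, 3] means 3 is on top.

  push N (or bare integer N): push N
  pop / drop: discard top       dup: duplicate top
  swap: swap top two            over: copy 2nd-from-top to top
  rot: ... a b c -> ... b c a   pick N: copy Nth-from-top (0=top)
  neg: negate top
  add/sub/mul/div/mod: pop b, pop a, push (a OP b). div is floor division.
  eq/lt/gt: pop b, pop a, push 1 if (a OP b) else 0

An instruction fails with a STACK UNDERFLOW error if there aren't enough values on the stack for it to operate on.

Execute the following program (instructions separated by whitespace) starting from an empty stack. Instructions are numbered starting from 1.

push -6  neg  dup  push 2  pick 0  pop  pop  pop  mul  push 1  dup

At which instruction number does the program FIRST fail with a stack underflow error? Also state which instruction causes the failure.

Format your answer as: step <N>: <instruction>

Answer: step 9: mul

Derivation:
Step 1 ('push -6'): stack = [-6], depth = 1
Step 2 ('neg'): stack = [6], depth = 1
Step 3 ('dup'): stack = [6, 6], depth = 2
Step 4 ('push 2'): stack = [6, 6, 2], depth = 3
Step 5 ('pick 0'): stack = [6, 6, 2, 2], depth = 4
Step 6 ('pop'): stack = [6, 6, 2], depth = 3
Step 7 ('pop'): stack = [6, 6], depth = 2
Step 8 ('pop'): stack = [6], depth = 1
Step 9 ('mul'): needs 2 value(s) but depth is 1 — STACK UNDERFLOW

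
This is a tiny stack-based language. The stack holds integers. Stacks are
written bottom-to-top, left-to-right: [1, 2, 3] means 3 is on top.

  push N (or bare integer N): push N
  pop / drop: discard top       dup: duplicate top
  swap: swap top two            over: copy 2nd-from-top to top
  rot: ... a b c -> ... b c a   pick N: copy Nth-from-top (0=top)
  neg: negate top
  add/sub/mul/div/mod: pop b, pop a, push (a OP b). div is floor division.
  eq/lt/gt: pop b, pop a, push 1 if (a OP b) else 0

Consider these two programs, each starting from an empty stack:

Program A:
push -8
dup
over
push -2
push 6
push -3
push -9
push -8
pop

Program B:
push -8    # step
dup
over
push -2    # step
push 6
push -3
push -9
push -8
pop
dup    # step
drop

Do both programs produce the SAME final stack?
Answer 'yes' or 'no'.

Answer: yes

Derivation:
Program A trace:
  After 'push -8': [-8]
  After 'dup': [-8, -8]
  After 'over': [-8, -8, -8]
  After 'push -2': [-8, -8, -8, -2]
  After 'push 6': [-8, -8, -8, -2, 6]
  After 'push -3': [-8, -8, -8, -2, 6, -3]
  After 'push -9': [-8, -8, -8, -2, 6, -3, -9]
  After 'push -8': [-8, -8, -8, -2, 6, -3, -9, -8]
  After 'pop': [-8, -8, -8, -2, 6, -3, -9]
Program A final stack: [-8, -8, -8, -2, 6, -3, -9]

Program B trace:
  After 'push -8': [-8]
  After 'dup': [-8, -8]
  After 'over': [-8, -8, -8]
  After 'push -2': [-8, -8, -8, -2]
  After 'push 6': [-8, -8, -8, -2, 6]
  After 'push -3': [-8, -8, -8, -2, 6, -3]
  After 'push -9': [-8, -8, -8, -2, 6, -3, -9]
  After 'push -8': [-8, -8, -8, -2, 6, -3, -9, -8]
  After 'pop': [-8, -8, -8, -2, 6, -3, -9]
  After 'dup': [-8, -8, -8, -2, 6, -3, -9, -9]
  After 'drop': [-8, -8, -8, -2, 6, -3, -9]
Program B final stack: [-8, -8, -8, -2, 6, -3, -9]
Same: yes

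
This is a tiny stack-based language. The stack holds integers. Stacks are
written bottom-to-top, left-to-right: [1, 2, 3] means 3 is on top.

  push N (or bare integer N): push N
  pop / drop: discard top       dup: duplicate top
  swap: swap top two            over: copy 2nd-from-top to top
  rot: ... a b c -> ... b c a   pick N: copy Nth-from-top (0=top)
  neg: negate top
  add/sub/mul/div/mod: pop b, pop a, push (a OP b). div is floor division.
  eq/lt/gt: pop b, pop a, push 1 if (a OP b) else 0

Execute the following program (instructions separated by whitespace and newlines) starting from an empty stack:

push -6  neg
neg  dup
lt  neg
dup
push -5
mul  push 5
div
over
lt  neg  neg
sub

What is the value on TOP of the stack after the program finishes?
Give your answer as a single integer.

After 'push -6': [-6]
After 'neg': [6]
After 'neg': [-6]
After 'dup': [-6, -6]
After 'lt': [0]
After 'neg': [0]
After 'dup': [0, 0]
After 'push -5': [0, 0, -5]
After 'mul': [0, 0]
After 'push 5': [0, 0, 5]
After 'div': [0, 0]
After 'over': [0, 0, 0]
After 'lt': [0, 0]
After 'neg': [0, 0]
After 'neg': [0, 0]
After 'sub': [0]

Answer: 0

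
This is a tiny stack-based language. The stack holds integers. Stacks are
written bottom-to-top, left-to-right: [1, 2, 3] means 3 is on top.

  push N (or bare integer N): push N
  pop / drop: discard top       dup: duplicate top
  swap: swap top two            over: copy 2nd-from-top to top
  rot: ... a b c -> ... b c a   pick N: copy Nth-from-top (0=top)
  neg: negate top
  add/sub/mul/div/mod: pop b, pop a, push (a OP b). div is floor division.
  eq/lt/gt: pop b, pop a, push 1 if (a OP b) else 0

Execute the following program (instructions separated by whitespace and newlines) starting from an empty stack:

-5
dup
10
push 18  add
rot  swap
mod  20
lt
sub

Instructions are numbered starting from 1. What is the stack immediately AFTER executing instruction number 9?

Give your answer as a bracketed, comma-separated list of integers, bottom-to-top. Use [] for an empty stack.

Step 1 ('-5'): [-5]
Step 2 ('dup'): [-5, -5]
Step 3 ('10'): [-5, -5, 10]
Step 4 ('push 18'): [-5, -5, 10, 18]
Step 5 ('add'): [-5, -5, 28]
Step 6 ('rot'): [-5, 28, -5]
Step 7 ('swap'): [-5, -5, 28]
Step 8 ('mod'): [-5, 23]
Step 9 ('20'): [-5, 23, 20]

Answer: [-5, 23, 20]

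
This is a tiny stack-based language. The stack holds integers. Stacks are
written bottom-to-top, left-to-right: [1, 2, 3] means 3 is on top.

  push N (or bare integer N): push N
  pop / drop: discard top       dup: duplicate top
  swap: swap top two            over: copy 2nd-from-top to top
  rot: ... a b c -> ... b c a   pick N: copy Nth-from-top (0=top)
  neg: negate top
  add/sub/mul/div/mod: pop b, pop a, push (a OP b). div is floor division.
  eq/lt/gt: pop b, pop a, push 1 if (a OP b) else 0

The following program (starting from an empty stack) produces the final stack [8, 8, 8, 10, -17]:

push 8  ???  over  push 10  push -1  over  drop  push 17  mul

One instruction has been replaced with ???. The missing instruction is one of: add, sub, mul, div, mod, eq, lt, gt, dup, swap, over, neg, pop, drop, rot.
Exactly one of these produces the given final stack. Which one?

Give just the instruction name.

Stack before ???: [8]
Stack after ???:  [8, 8]
The instruction that transforms [8] -> [8, 8] is: dup

Answer: dup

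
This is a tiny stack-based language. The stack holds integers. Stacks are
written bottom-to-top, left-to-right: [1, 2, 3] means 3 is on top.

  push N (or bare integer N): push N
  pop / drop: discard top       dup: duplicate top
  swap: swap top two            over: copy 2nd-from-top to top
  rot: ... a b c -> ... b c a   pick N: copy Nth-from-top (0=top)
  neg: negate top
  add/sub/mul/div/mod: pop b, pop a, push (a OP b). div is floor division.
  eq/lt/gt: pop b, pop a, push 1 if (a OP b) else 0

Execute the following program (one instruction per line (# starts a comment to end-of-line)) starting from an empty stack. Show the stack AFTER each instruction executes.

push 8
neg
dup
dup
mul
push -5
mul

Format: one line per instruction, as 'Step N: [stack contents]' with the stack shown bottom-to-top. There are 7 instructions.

Step 1: [8]
Step 2: [-8]
Step 3: [-8, -8]
Step 4: [-8, -8, -8]
Step 5: [-8, 64]
Step 6: [-8, 64, -5]
Step 7: [-8, -320]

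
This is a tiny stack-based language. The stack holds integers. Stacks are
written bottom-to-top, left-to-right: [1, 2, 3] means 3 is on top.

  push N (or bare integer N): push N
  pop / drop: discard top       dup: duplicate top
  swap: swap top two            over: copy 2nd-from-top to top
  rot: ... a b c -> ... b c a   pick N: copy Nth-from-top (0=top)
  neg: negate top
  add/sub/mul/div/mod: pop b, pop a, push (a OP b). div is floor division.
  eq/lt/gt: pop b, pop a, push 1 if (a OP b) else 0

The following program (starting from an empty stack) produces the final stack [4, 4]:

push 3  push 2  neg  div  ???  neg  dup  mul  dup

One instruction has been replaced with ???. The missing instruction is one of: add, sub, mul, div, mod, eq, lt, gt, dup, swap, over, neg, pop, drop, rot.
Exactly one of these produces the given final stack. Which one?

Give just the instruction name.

Stack before ???: [-2]
Stack after ???:  [2]
The instruction that transforms [-2] -> [2] is: neg

Answer: neg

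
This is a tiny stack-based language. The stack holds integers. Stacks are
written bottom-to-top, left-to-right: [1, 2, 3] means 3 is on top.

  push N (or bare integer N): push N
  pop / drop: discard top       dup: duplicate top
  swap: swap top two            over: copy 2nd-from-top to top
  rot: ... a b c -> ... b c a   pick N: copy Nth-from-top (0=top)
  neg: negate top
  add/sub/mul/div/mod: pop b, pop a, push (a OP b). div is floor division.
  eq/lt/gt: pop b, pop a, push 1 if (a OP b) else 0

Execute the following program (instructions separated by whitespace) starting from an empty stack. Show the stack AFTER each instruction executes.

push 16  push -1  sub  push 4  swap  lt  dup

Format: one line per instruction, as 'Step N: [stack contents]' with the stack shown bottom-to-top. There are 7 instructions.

Step 1: [16]
Step 2: [16, -1]
Step 3: [17]
Step 4: [17, 4]
Step 5: [4, 17]
Step 6: [1]
Step 7: [1, 1]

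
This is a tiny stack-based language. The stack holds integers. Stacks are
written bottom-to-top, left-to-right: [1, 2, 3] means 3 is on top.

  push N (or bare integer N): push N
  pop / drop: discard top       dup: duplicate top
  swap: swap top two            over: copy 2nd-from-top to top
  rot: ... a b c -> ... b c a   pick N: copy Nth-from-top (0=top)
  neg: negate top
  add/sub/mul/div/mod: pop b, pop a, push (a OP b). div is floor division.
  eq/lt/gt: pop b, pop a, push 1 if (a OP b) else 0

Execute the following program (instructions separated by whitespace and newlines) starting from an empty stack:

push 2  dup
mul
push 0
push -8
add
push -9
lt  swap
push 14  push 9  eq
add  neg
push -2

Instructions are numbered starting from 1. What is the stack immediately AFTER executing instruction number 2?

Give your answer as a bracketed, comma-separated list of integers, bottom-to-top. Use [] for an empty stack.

Step 1 ('push 2'): [2]
Step 2 ('dup'): [2, 2]

Answer: [2, 2]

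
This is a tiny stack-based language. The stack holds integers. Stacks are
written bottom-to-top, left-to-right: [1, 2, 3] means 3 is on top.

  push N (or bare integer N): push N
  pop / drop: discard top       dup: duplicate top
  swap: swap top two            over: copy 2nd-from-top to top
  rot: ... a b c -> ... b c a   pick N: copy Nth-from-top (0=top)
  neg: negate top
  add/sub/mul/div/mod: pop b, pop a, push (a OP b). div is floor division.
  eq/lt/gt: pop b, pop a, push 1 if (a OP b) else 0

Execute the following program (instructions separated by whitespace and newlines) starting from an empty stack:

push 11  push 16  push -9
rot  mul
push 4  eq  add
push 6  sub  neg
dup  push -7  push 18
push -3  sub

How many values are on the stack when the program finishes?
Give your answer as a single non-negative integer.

After 'push 11': stack = [11] (depth 1)
After 'push 16': stack = [11, 16] (depth 2)
After 'push -9': stack = [11, 16, -9] (depth 3)
After 'rot': stack = [16, -9, 11] (depth 3)
After 'mul': stack = [16, -99] (depth 2)
After 'push 4': stack = [16, -99, 4] (depth 3)
After 'eq': stack = [16, 0] (depth 2)
After 'add': stack = [16] (depth 1)
After 'push 6': stack = [16, 6] (depth 2)
After 'sub': stack = [10] (depth 1)
After 'neg': stack = [-10] (depth 1)
After 'dup': stack = [-10, -10] (depth 2)
After 'push -7': stack = [-10, -10, -7] (depth 3)
After 'push 18': stack = [-10, -10, -7, 18] (depth 4)
After 'push -3': stack = [-10, -10, -7, 18, -3] (depth 5)
After 'sub': stack = [-10, -10, -7, 21] (depth 4)

Answer: 4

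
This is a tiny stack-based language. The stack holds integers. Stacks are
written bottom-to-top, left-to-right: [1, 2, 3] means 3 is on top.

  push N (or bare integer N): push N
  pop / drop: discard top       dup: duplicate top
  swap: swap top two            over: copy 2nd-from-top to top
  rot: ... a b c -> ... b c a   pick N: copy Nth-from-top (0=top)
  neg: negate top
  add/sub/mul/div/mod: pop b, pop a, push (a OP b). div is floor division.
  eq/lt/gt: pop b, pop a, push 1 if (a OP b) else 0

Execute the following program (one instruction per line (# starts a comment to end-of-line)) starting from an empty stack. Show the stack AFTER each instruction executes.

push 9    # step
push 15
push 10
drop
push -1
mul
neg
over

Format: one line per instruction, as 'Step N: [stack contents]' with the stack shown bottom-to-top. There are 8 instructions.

Step 1: [9]
Step 2: [9, 15]
Step 3: [9, 15, 10]
Step 4: [9, 15]
Step 5: [9, 15, -1]
Step 6: [9, -15]
Step 7: [9, 15]
Step 8: [9, 15, 9]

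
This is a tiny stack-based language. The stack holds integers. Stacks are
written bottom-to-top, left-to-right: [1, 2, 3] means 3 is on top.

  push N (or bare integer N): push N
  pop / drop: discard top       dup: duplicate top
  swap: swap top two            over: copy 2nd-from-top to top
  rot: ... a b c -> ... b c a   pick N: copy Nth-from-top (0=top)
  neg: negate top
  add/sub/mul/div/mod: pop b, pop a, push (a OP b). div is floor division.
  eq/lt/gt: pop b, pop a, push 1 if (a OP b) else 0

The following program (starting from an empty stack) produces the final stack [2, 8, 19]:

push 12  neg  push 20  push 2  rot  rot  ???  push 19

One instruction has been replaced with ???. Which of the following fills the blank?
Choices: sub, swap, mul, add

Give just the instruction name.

Answer: add

Derivation:
Stack before ???: [2, -12, 20]
Stack after ???:  [2, 8]
Checking each choice:
  sub: produces [2, -32, 19]
  swap: produces [2, 20, -12, 19]
  mul: produces [2, -240, 19]
  add: MATCH


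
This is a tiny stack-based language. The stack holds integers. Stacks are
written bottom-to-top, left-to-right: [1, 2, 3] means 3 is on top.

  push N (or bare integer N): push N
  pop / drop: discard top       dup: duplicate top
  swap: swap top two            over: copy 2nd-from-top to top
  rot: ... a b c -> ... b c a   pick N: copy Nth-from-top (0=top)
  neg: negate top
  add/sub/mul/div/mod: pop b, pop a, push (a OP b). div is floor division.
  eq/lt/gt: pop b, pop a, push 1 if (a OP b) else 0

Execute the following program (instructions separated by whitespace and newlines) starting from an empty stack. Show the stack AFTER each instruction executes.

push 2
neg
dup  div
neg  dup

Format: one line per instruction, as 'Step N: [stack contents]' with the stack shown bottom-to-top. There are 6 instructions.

Step 1: [2]
Step 2: [-2]
Step 3: [-2, -2]
Step 4: [1]
Step 5: [-1]
Step 6: [-1, -1]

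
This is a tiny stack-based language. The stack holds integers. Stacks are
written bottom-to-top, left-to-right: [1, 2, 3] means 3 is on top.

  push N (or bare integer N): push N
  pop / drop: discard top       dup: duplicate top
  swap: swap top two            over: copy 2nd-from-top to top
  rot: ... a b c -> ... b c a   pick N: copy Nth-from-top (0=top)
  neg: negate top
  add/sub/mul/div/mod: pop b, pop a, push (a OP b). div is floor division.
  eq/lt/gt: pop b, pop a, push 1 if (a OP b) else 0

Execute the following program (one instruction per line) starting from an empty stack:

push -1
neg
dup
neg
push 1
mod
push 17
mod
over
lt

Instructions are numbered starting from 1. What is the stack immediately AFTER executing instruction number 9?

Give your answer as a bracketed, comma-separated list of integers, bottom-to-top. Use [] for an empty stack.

Answer: [1, 0, 1]

Derivation:
Step 1 ('push -1'): [-1]
Step 2 ('neg'): [1]
Step 3 ('dup'): [1, 1]
Step 4 ('neg'): [1, -1]
Step 5 ('push 1'): [1, -1, 1]
Step 6 ('mod'): [1, 0]
Step 7 ('push 17'): [1, 0, 17]
Step 8 ('mod'): [1, 0]
Step 9 ('over'): [1, 0, 1]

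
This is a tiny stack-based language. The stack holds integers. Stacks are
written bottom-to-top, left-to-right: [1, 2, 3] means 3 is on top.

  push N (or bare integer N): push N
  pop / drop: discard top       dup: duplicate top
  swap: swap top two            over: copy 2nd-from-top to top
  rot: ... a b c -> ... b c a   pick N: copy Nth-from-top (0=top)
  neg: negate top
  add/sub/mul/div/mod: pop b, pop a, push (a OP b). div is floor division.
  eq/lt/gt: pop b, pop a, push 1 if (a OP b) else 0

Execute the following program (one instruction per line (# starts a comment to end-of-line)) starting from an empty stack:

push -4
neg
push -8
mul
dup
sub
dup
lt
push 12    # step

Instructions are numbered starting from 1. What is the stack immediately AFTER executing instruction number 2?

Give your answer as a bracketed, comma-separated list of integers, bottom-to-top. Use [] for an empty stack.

Step 1 ('push -4'): [-4]
Step 2 ('neg'): [4]

Answer: [4]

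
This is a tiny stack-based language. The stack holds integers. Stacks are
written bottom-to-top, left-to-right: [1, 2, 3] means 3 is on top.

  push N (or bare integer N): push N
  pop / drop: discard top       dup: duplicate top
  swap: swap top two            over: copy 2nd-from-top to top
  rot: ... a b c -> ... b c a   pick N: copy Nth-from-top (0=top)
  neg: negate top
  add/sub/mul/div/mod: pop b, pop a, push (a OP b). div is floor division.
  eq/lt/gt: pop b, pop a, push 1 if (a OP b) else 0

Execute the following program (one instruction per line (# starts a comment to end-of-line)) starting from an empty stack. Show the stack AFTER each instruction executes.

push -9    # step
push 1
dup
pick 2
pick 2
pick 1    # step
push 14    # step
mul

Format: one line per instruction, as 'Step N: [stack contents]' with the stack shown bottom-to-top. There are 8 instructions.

Step 1: [-9]
Step 2: [-9, 1]
Step 3: [-9, 1, 1]
Step 4: [-9, 1, 1, -9]
Step 5: [-9, 1, 1, -9, 1]
Step 6: [-9, 1, 1, -9, 1, -9]
Step 7: [-9, 1, 1, -9, 1, -9, 14]
Step 8: [-9, 1, 1, -9, 1, -126]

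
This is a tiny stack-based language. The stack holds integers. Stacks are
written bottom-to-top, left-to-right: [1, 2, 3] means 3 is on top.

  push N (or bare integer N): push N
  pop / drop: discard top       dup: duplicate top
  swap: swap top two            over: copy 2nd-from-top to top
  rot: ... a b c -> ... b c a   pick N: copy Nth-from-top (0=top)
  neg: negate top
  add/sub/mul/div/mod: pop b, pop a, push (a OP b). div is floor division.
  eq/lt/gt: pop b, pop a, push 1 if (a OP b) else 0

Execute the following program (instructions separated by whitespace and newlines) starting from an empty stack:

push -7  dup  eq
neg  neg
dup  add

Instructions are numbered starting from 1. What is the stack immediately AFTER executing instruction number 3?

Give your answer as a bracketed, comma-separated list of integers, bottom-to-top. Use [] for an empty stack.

Step 1 ('push -7'): [-7]
Step 2 ('dup'): [-7, -7]
Step 3 ('eq'): [1]

Answer: [1]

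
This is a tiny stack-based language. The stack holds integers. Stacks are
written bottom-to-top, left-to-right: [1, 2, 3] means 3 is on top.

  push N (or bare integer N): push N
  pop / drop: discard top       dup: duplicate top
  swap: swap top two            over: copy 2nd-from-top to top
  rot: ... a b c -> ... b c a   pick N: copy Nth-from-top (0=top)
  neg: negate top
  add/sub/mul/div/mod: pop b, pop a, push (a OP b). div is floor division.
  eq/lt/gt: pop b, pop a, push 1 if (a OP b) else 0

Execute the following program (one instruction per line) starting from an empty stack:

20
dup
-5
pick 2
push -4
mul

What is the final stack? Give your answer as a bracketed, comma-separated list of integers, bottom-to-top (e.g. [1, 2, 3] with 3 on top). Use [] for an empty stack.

After 'push 20': [20]
After 'dup': [20, 20]
After 'push -5': [20, 20, -5]
After 'pick 2': [20, 20, -5, 20]
After 'push -4': [20, 20, -5, 20, -4]
After 'mul': [20, 20, -5, -80]

Answer: [20, 20, -5, -80]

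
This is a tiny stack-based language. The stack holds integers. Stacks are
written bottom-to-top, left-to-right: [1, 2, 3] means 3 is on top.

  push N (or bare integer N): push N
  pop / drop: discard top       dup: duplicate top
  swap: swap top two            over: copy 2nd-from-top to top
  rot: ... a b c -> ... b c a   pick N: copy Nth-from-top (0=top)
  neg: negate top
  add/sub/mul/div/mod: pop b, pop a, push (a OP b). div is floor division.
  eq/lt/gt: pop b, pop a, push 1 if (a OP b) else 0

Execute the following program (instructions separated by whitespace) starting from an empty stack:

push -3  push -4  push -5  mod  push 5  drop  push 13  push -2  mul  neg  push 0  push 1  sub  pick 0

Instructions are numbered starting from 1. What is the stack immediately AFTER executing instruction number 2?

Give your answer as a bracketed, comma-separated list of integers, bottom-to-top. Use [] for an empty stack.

Answer: [-3, -4]

Derivation:
Step 1 ('push -3'): [-3]
Step 2 ('push -4'): [-3, -4]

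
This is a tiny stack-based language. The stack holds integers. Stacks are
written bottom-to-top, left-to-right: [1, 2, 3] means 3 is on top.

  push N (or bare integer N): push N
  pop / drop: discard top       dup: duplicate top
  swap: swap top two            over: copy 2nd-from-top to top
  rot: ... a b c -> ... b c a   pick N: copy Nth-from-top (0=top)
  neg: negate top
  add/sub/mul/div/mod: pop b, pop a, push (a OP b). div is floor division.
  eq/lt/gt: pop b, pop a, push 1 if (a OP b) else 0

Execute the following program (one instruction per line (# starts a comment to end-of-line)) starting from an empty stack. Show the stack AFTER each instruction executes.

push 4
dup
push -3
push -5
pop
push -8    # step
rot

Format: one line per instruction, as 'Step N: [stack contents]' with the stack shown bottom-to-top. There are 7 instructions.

Step 1: [4]
Step 2: [4, 4]
Step 3: [4, 4, -3]
Step 4: [4, 4, -3, -5]
Step 5: [4, 4, -3]
Step 6: [4, 4, -3, -8]
Step 7: [4, -3, -8, 4]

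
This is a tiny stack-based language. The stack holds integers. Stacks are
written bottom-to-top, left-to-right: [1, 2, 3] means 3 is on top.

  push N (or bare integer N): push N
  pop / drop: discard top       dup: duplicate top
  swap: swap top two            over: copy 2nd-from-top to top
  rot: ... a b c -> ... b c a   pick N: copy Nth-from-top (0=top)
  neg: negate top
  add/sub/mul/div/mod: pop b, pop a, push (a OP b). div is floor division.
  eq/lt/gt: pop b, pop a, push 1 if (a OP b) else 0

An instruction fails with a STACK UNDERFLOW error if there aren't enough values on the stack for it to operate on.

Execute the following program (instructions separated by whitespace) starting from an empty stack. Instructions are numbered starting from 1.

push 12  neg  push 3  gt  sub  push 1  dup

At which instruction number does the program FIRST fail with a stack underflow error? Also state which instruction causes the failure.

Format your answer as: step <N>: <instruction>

Answer: step 5: sub

Derivation:
Step 1 ('push 12'): stack = [12], depth = 1
Step 2 ('neg'): stack = [-12], depth = 1
Step 3 ('push 3'): stack = [-12, 3], depth = 2
Step 4 ('gt'): stack = [0], depth = 1
Step 5 ('sub'): needs 2 value(s) but depth is 1 — STACK UNDERFLOW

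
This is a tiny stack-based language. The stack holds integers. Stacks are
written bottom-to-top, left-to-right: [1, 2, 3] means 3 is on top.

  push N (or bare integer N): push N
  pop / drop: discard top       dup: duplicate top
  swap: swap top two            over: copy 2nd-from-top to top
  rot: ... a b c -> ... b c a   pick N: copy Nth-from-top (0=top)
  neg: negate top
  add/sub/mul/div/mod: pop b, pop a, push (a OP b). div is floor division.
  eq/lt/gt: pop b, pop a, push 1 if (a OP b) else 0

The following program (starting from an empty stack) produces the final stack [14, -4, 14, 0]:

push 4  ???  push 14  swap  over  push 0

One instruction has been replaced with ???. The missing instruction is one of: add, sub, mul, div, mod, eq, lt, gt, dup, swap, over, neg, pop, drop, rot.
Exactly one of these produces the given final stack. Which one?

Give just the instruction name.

Stack before ???: [4]
Stack after ???:  [-4]
The instruction that transforms [4] -> [-4] is: neg

Answer: neg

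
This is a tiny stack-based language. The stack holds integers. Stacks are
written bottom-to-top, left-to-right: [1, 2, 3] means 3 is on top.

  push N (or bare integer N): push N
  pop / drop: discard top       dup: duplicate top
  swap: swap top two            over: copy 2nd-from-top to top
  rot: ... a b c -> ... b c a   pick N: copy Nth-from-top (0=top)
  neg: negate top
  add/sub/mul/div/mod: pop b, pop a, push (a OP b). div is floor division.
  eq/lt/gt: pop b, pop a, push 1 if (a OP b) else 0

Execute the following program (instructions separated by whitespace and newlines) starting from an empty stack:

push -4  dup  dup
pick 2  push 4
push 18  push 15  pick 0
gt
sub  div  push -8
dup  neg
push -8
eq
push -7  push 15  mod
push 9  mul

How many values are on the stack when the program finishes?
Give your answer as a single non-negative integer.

After 'push -4': stack = [-4] (depth 1)
After 'dup': stack = [-4, -4] (depth 2)
After 'dup': stack = [-4, -4, -4] (depth 3)
After 'pick 2': stack = [-4, -4, -4, -4] (depth 4)
After 'push 4': stack = [-4, -4, -4, -4, 4] (depth 5)
After 'push 18': stack = [-4, -4, -4, -4, 4, 18] (depth 6)
After 'push 15': stack = [-4, -4, -4, -4, 4, 18, 15] (depth 7)
After 'pick 0': stack = [-4, -4, -4, -4, 4, 18, 15, 15] (depth 8)
After 'gt': stack = [-4, -4, -4, -4, 4, 18, 0] (depth 7)
After 'sub': stack = [-4, -4, -4, -4, 4, 18] (depth 6)
  ...
After 'push -8': stack = [-4, -4, -4, -4, 0, -8] (depth 6)
After 'dup': stack = [-4, -4, -4, -4, 0, -8, -8] (depth 7)
After 'neg': stack = [-4, -4, -4, -4, 0, -8, 8] (depth 7)
After 'push -8': stack = [-4, -4, -4, -4, 0, -8, 8, -8] (depth 8)
After 'eq': stack = [-4, -4, -4, -4, 0, -8, 0] (depth 7)
After 'push -7': stack = [-4, -4, -4, -4, 0, -8, 0, -7] (depth 8)
After 'push 15': stack = [-4, -4, -4, -4, 0, -8, 0, -7, 15] (depth 9)
After 'mod': stack = [-4, -4, -4, -4, 0, -8, 0, 8] (depth 8)
After 'push 9': stack = [-4, -4, -4, -4, 0, -8, 0, 8, 9] (depth 9)
After 'mul': stack = [-4, -4, -4, -4, 0, -8, 0, 72] (depth 8)

Answer: 8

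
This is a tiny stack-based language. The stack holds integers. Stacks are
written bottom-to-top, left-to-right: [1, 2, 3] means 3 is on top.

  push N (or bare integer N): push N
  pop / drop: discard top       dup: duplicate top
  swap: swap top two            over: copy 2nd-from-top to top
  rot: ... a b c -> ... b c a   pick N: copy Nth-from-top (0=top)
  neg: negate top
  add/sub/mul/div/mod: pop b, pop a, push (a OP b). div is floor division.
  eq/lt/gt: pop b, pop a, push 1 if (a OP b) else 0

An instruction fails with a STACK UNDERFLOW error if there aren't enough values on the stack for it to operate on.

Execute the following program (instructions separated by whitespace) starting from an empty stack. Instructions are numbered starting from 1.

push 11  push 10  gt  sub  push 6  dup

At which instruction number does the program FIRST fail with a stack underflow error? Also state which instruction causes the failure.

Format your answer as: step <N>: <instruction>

Step 1 ('push 11'): stack = [11], depth = 1
Step 2 ('push 10'): stack = [11, 10], depth = 2
Step 3 ('gt'): stack = [1], depth = 1
Step 4 ('sub'): needs 2 value(s) but depth is 1 — STACK UNDERFLOW

Answer: step 4: sub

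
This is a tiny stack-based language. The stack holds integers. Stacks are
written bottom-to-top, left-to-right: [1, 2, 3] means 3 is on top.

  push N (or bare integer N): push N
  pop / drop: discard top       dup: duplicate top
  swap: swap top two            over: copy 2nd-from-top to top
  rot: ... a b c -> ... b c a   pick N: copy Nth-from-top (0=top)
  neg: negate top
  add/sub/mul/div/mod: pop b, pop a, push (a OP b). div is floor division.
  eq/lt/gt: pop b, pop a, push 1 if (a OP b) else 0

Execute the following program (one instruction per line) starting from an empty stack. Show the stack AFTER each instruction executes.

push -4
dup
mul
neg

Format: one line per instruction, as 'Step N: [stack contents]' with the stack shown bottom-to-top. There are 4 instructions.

Step 1: [-4]
Step 2: [-4, -4]
Step 3: [16]
Step 4: [-16]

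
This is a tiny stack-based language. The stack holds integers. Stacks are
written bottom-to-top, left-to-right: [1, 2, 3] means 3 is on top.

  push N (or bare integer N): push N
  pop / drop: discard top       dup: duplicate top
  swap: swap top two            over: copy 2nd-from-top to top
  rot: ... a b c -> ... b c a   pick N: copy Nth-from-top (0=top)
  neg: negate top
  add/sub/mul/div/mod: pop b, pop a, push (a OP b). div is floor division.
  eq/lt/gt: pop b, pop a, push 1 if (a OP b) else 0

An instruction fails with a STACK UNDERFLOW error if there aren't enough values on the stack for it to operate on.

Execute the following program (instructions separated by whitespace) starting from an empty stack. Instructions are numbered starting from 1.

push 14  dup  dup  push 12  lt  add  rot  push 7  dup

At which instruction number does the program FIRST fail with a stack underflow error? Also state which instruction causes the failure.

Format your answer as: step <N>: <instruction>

Answer: step 7: rot

Derivation:
Step 1 ('push 14'): stack = [14], depth = 1
Step 2 ('dup'): stack = [14, 14], depth = 2
Step 3 ('dup'): stack = [14, 14, 14], depth = 3
Step 4 ('push 12'): stack = [14, 14, 14, 12], depth = 4
Step 5 ('lt'): stack = [14, 14, 0], depth = 3
Step 6 ('add'): stack = [14, 14], depth = 2
Step 7 ('rot'): needs 3 value(s) but depth is 2 — STACK UNDERFLOW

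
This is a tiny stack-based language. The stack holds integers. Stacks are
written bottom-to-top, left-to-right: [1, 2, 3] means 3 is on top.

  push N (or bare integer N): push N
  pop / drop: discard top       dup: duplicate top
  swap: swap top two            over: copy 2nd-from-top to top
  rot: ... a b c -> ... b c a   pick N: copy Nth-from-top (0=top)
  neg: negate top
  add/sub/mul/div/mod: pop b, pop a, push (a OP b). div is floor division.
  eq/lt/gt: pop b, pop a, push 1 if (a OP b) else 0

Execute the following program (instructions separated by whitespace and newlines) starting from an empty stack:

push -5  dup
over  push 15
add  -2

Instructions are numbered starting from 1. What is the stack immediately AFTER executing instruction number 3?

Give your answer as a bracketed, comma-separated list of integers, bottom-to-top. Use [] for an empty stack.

Step 1 ('push -5'): [-5]
Step 2 ('dup'): [-5, -5]
Step 3 ('over'): [-5, -5, -5]

Answer: [-5, -5, -5]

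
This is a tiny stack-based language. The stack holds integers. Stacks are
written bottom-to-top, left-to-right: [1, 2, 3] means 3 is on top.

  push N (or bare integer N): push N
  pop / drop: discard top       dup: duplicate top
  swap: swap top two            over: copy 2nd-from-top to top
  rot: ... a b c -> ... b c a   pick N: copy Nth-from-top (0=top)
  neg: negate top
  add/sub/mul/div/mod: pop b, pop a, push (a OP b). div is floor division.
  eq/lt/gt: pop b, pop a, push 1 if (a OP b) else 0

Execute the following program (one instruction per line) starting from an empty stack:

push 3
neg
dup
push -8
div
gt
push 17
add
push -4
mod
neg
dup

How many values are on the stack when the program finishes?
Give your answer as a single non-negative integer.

After 'push 3': stack = [3] (depth 1)
After 'neg': stack = [-3] (depth 1)
After 'dup': stack = [-3, -3] (depth 2)
After 'push -8': stack = [-3, -3, -8] (depth 3)
After 'div': stack = [-3, 0] (depth 2)
After 'gt': stack = [0] (depth 1)
After 'push 17': stack = [0, 17] (depth 2)
After 'add': stack = [17] (depth 1)
After 'push -4': stack = [17, -4] (depth 2)
After 'mod': stack = [-3] (depth 1)
After 'neg': stack = [3] (depth 1)
After 'dup': stack = [3, 3] (depth 2)

Answer: 2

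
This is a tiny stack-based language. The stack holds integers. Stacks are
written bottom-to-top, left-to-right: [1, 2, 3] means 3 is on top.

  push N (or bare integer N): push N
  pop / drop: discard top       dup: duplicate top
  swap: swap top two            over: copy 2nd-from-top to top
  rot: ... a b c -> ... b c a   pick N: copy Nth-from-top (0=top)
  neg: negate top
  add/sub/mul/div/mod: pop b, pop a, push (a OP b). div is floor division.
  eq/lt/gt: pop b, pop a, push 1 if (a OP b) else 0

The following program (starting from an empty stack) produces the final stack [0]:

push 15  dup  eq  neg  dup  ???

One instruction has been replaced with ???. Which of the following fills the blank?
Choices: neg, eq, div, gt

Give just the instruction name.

Stack before ???: [-1, -1]
Stack after ???:  [0]
Checking each choice:
  neg: produces [-1, 1]
  eq: produces [1]
  div: produces [1]
  gt: MATCH


Answer: gt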